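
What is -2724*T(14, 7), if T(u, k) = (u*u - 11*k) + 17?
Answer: -370464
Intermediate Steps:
T(u, k) = 17 + u² - 11*k (T(u, k) = (u² - 11*k) + 17 = 17 + u² - 11*k)
-2724*T(14, 7) = -2724*(17 + 14² - 11*7) = -2724*(17 + 196 - 77) = -2724*136 = -370464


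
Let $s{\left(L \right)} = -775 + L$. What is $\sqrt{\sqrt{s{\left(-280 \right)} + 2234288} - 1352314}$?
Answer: $\sqrt{-1352314 + 3 \sqrt{248137}} \approx 1162.2 i$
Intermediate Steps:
$\sqrt{\sqrt{s{\left(-280 \right)} + 2234288} - 1352314} = \sqrt{\sqrt{\left(-775 - 280\right) + 2234288} - 1352314} = \sqrt{\sqrt{-1055 + 2234288} - 1352314} = \sqrt{\sqrt{2233233} - 1352314} = \sqrt{3 \sqrt{248137} - 1352314} = \sqrt{-1352314 + 3 \sqrt{248137}}$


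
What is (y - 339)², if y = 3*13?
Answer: 90000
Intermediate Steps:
y = 39
(y - 339)² = (39 - 339)² = (-300)² = 90000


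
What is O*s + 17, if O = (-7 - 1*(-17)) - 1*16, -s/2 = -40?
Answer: -463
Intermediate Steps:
s = 80 (s = -2*(-40) = 80)
O = -6 (O = (-7 + 17) - 16 = 10 - 16 = -6)
O*s + 17 = -6*80 + 17 = -480 + 17 = -463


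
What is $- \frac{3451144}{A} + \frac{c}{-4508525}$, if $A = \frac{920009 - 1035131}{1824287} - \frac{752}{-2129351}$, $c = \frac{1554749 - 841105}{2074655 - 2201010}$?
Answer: $\frac{3818567031705793161551267815856}{69432884392159256698625} \approx 5.4997 \cdot 10^{7}$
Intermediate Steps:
$c = - \frac{713644}{126355}$ ($c = \frac{713644}{-126355} = 713644 \left(- \frac{1}{126355}\right) = - \frac{713644}{126355} \approx -5.6479$)
$A = - \frac{243763281998}{3884547347737}$ ($A = \left(-115122\right) \frac{1}{1824287} - - \frac{752}{2129351} = - \frac{115122}{1824287} + \frac{752}{2129351} = - \frac{243763281998}{3884547347737} \approx -0.062752$)
$- \frac{3451144}{A} + \frac{c}{-4508525} = - \frac{3451144}{- \frac{243763281998}{3884547347737}} - \frac{713644}{126355 \left(-4508525\right)} = \left(-3451144\right) \left(- \frac{3884547347737}{243763281998}\right) - - \frac{713644}{569674676375} = \frac{6703066135929230564}{121881640999} + \frac{713644}{569674676375} = \frac{3818567031705793161551267815856}{69432884392159256698625}$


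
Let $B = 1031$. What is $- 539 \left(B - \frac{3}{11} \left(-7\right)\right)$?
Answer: $-556738$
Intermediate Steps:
$- 539 \left(B - \frac{3}{11} \left(-7\right)\right) = - 539 \left(1031 - \frac{3}{11} \left(-7\right)\right) = - 539 \left(1031 - - \frac{21}{11}\right) = - 539 \left(1031 + \frac{21}{11}\right) = \left(-539\right) \frac{11362}{11} = -556738$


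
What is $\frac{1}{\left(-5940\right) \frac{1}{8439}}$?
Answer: $- \frac{2813}{1980} \approx -1.4207$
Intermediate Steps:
$\frac{1}{\left(-5940\right) \frac{1}{8439}} = \frac{1}{- \frac{1980}{2813}} = - \frac{2813}{1980}$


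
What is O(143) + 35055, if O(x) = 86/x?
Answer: 5012951/143 ≈ 35056.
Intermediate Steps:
O(143) + 35055 = 86/143 + 35055 = 5012951/143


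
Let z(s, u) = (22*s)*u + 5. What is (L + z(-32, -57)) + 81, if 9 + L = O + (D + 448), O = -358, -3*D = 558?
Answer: 40109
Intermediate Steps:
D = -186 (D = -1/3*558 = -186)
z(s, u) = 5 + 22*s*u (z(s, u) = 22*s*u + 5 = 5 + 22*s*u)
L = -105 (L = -9 + (-358 + (-186 + 448)) = -9 + (-358 + 262) = -9 - 96 = -105)
(L + z(-32, -57)) + 81 = (-105 + (5 + 22*(-32)*(-57))) + 81 = (-105 + (5 + 40128)) + 81 = (-105 + 40133) + 81 = 40028 + 81 = 40109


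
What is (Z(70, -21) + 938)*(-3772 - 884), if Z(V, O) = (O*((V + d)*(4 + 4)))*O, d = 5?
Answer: -1236344928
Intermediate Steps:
Z(V, O) = O**2*(40 + 8*V) (Z(V, O) = (O*((V + 5)*(4 + 4)))*O = (O*((5 + V)*8))*O = (O*(40 + 8*V))*O = O**2*(40 + 8*V))
(Z(70, -21) + 938)*(-3772 - 884) = (8*(-21)**2*(5 + 70) + 938)*(-3772 - 884) = (8*441*75 + 938)*(-4656) = (264600 + 938)*(-4656) = 265538*(-4656) = -1236344928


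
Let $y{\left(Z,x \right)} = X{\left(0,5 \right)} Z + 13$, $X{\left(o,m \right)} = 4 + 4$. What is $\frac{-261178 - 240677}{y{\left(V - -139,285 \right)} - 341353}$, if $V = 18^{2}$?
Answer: $\frac{501855}{337636} \approx 1.4864$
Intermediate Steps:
$V = 324$
$X{\left(o,m \right)} = 8$
$y{\left(Z,x \right)} = 13 + 8 Z$ ($y{\left(Z,x \right)} = 8 Z + 13 = 13 + 8 Z$)
$\frac{-261178 - 240677}{y{\left(V - -139,285 \right)} - 341353} = \frac{-261178 - 240677}{\left(13 + 8 \left(324 - -139\right)\right) - 341353} = - \frac{501855}{\left(13 + 8 \left(324 + 139\right)\right) - 341353} = - \frac{501855}{\left(13 + 8 \cdot 463\right) - 341353} = - \frac{501855}{\left(13 + 3704\right) - 341353} = - \frac{501855}{3717 - 341353} = - \frac{501855}{-337636} = \left(-501855\right) \left(- \frac{1}{337636}\right) = \frac{501855}{337636}$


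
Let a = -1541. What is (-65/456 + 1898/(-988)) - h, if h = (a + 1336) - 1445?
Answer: 751459/456 ≈ 1647.9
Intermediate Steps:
h = -1650 (h = (-1541 + 1336) - 1445 = -205 - 1445 = -1650)
(-65/456 + 1898/(-988)) - h = (-65/456 + 1898/(-988)) - 1*(-1650) = (-65*1/456 + 1898*(-1/988)) + 1650 = (-65/456 - 73/38) + 1650 = -941/456 + 1650 = 751459/456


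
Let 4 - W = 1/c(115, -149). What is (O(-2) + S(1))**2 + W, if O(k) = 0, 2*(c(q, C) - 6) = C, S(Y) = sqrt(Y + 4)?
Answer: 1235/137 ≈ 9.0146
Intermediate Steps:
S(Y) = sqrt(4 + Y)
c(q, C) = 6 + C/2
W = 550/137 (W = 4 - 1/(6 + (1/2)*(-149)) = 4 - 1/(6 - 149/2) = 4 - 1/(-137/2) = 4 - 1*(-2/137) = 4 + 2/137 = 550/137 ≈ 4.0146)
(O(-2) + S(1))**2 + W = (0 + sqrt(4 + 1))**2 + 550/137 = (0 + sqrt(5))**2 + 550/137 = (sqrt(5))**2 + 550/137 = 5 + 550/137 = 1235/137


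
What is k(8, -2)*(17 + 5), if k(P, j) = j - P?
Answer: -220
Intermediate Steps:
k(8, -2)*(17 + 5) = (-2 - 1*8)*(17 + 5) = (-2 - 8)*22 = -10*22 = -220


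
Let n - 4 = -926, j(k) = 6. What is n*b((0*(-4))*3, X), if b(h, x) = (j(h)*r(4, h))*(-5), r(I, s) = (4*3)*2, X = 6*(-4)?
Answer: 663840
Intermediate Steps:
X = -24
n = -922 (n = 4 - 926 = -922)
r(I, s) = 24 (r(I, s) = 12*2 = 24)
b(h, x) = -720 (b(h, x) = (6*24)*(-5) = 144*(-5) = -720)
n*b((0*(-4))*3, X) = -922*(-720) = 663840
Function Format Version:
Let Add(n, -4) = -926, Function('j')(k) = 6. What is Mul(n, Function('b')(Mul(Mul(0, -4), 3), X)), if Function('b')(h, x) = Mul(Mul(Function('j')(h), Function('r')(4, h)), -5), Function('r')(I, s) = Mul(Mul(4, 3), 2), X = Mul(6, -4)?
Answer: 663840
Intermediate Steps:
X = -24
n = -922 (n = Add(4, -926) = -922)
Function('r')(I, s) = 24 (Function('r')(I, s) = Mul(12, 2) = 24)
Function('b')(h, x) = -720 (Function('b')(h, x) = Mul(Mul(6, 24), -5) = Mul(144, -5) = -720)
Mul(n, Function('b')(Mul(Mul(0, -4), 3), X)) = Mul(-922, -720) = 663840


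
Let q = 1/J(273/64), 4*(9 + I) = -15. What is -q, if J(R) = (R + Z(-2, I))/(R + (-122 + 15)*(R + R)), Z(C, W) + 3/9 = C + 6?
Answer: 174447/1523 ≈ 114.54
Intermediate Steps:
I = -51/4 (I = -9 + (¼)*(-15) = -9 - 15/4 = -51/4 ≈ -12.750)
Z(C, W) = 17/3 + C (Z(C, W) = -⅓ + (C + 6) = -⅓ + (6 + C) = 17/3 + C)
J(R) = -(11/3 + R)/(213*R) (J(R) = (R + (17/3 - 2))/(R + (-122 + 15)*(R + R)) = (R + 11/3)/(R - 214*R) = (11/3 + R)/(R - 214*R) = (11/3 + R)/((-213*R)) = (11/3 + R)*(-1/(213*R)) = -(11/3 + R)/(213*R))
q = -174447/1523 (q = 1/((-11 - 819/64)/(639*((273/64)))) = 1/((-11 - 819/64)/(639*((273*(1/64))))) = 1/((-11 - 3*273/64)/(639*(273/64))) = 1/((1/639)*(64/273)*(-11 - 819/64)) = 1/((1/639)*(64/273)*(-1523/64)) = 1/(-1523/174447) = -174447/1523 ≈ -114.54)
-q = -1*(-174447/1523) = 174447/1523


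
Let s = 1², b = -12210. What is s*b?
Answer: -12210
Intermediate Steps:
s = 1
s*b = 1*(-12210) = -12210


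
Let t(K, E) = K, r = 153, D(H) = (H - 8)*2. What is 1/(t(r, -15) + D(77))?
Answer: 1/291 ≈ 0.0034364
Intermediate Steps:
D(H) = -16 + 2*H (D(H) = (-8 + H)*2 = -16 + 2*H)
1/(t(r, -15) + D(77)) = 1/(153 + (-16 + 2*77)) = 1/(153 + (-16 + 154)) = 1/(153 + 138) = 1/291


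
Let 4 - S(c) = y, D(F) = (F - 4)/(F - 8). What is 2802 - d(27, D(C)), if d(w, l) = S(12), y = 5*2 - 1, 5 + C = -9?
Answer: 2807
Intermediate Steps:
C = -14 (C = -5 - 9 = -14)
D(F) = (-4 + F)/(-8 + F)
y = 9 (y = 10 - 1 = 9)
S(c) = -5 (S(c) = 4 - 1*9 = 4 - 9 = -5)
d(w, l) = -5
2802 - d(27, D(C)) = 2802 - 1*(-5) = 2802 + 5 = 2807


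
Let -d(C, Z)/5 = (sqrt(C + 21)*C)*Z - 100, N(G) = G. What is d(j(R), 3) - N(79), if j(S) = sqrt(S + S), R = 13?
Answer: 421 - 15*sqrt(546 + 26*sqrt(26)) ≈ 30.258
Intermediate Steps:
j(S) = sqrt(2)*sqrt(S) (j(S) = sqrt(2*S) = sqrt(2)*sqrt(S))
d(C, Z) = 500 - 5*C*Z*sqrt(21 + C) (d(C, Z) = -5*((sqrt(C + 21)*C)*Z - 100) = -5*((sqrt(21 + C)*C)*Z - 100) = -5*((C*sqrt(21 + C))*Z - 100) = -5*(C*Z*sqrt(21 + C) - 100) = -5*(-100 + C*Z*sqrt(21 + C)) = 500 - 5*C*Z*sqrt(21 + C))
d(j(R), 3) - N(79) = (500 - 5*sqrt(2)*sqrt(13)*3*sqrt(21 + sqrt(2)*sqrt(13))) - 1*79 = (500 - 5*sqrt(26)*3*sqrt(21 + sqrt(26))) - 79 = (500 - 15*sqrt(26)*sqrt(21 + sqrt(26))) - 79 = 421 - 15*sqrt(26)*sqrt(21 + sqrt(26))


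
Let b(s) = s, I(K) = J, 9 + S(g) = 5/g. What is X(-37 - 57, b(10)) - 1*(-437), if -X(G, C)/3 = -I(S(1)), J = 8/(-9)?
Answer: 1303/3 ≈ 434.33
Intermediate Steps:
J = -8/9 (J = 8*(-⅑) = -8/9 ≈ -0.88889)
S(g) = -9 + 5/g
I(K) = -8/9
X(G, C) = -8/3 (X(G, C) = -(-3)*(-8)/9 = -3*8/9 = -8/3)
X(-37 - 57, b(10)) - 1*(-437) = -8/3 - 1*(-437) = -8/3 + 437 = 1303/3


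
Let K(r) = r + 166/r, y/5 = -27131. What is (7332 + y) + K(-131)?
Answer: -16827640/131 ≈ -1.2846e+5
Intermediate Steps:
y = -135655 (y = 5*(-27131) = -135655)
(7332 + y) + K(-131) = (7332 - 135655) + (-131 + 166/(-131)) = -128323 + (-131 + 166*(-1/131)) = -128323 + (-131 - 166/131) = -128323 - 17327/131 = -16827640/131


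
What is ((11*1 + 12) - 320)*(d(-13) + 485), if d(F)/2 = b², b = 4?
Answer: -153549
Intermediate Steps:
d(F) = 32 (d(F) = 2*4² = 2*16 = 32)
((11*1 + 12) - 320)*(d(-13) + 485) = ((11*1 + 12) - 320)*(32 + 485) = ((11 + 12) - 320)*517 = (23 - 320)*517 = -297*517 = -153549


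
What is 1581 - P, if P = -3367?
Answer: 4948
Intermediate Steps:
1581 - P = 1581 - 1*(-3367) = 1581 + 3367 = 4948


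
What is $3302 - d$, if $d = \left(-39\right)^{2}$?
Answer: $1781$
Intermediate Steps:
$d = 1521$
$3302 - d = 3302 - 1521 = 1781$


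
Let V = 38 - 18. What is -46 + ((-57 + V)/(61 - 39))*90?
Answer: -2171/11 ≈ -197.36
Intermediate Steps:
V = 20
-46 + ((-57 + V)/(61 - 39))*90 = -46 + ((-57 + 20)/(61 - 39))*90 = -46 - 37/22*90 = -46 - 1665/11 = -2171/11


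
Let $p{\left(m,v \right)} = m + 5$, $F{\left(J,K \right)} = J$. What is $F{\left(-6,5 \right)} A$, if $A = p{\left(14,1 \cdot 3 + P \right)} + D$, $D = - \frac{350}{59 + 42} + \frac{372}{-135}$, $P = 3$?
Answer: $- \frac{116162}{1515} \approx -76.675$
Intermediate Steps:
$p{\left(m,v \right)} = 5 + m$
$D = - \frac{28274}{4545}$ ($D = - \frac{350}{101} + 372 \left(- \frac{1}{135}\right) = \left(-350\right) \frac{1}{101} - \frac{124}{45} = - \frac{350}{101} - \frac{124}{45} = - \frac{28274}{4545} \approx -6.2209$)
$A = \frac{58081}{4545}$ ($A = \left(5 + 14\right) - \frac{28274}{4545} = 19 - \frac{28274}{4545} = \frac{58081}{4545} \approx 12.779$)
$F{\left(-6,5 \right)} A = \left(-6\right) \frac{58081}{4545} = - \frac{116162}{1515}$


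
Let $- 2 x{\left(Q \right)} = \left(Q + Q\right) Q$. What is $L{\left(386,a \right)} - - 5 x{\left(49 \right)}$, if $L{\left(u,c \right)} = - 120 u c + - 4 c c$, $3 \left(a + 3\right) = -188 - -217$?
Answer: $- \frac{2888845}{9} \approx -3.2098 \cdot 10^{5}$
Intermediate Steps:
$a = \frac{20}{3}$ ($a = -3 + \frac{-188 - -217}{3} = -3 + \frac{-188 + 217}{3} = -3 + \frac{1}{3} \cdot 29 = -3 + \frac{29}{3} = \frac{20}{3} \approx 6.6667$)
$x{\left(Q \right)} = - Q^{2}$ ($x{\left(Q \right)} = - \frac{\left(Q + Q\right) Q}{2} = - \frac{2 Q Q}{2} = - \frac{2 Q^{2}}{2} = - Q^{2}$)
$L{\left(u,c \right)} = - 4 c^{2} - 120 c u$ ($L{\left(u,c \right)} = - 120 c u - 4 c^{2} = - 4 c^{2} - 120 c u$)
$L{\left(386,a \right)} - - 5 x{\left(49 \right)} = \left(-4\right) \frac{20}{3} \left(\frac{20}{3} + 30 \cdot 386\right) - - 5 \left(- 49^{2}\right) = \left(-4\right) \frac{20}{3} \left(\frac{20}{3} + 11580\right) - - 5 \left(\left(-1\right) 2401\right) = \left(-4\right) \frac{20}{3} \cdot \frac{34760}{3} - \left(-5\right) \left(-2401\right) = - \frac{2780800}{9} - 12005 = - \frac{2888845}{9}$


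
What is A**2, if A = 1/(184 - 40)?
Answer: 1/20736 ≈ 4.8225e-5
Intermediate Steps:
A = 1/144 ≈ 0.0069444
A**2 = (1/144)**2 = 1/20736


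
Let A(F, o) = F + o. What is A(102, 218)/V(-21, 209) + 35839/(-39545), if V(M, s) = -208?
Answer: -1256807/514085 ≈ -2.4447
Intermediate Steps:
A(102, 218)/V(-21, 209) + 35839/(-39545) = (102 + 218)/(-208) + 35839/(-39545) = 320*(-1/208) + 35839*(-1/39545) = -20/13 - 35839/39545 = -1256807/514085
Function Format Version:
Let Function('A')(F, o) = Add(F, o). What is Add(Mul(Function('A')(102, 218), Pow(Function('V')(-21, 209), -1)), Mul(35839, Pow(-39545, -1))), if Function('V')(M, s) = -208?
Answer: Rational(-1256807, 514085) ≈ -2.4447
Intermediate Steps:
Add(Mul(Function('A')(102, 218), Pow(Function('V')(-21, 209), -1)), Mul(35839, Pow(-39545, -1))) = Add(Mul(Add(102, 218), Pow(-208, -1)), Mul(35839, Pow(-39545, -1))) = Add(Mul(320, Rational(-1, 208)), Mul(35839, Rational(-1, 39545))) = Add(Rational(-20, 13), Rational(-35839, 39545)) = Rational(-1256807, 514085)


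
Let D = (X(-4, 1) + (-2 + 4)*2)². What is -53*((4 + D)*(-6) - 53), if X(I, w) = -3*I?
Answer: 85489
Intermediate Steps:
D = 256 (D = (-3*(-4) + (-2 + 4)*2)² = (12 + 2*2)² = (12 + 4)² = 16² = 256)
-53*((4 + D)*(-6) - 53) = -53*((4 + 256)*(-6) - 53) = -53*(260*(-6) - 53) = -53*(-1560 - 53) = -53*(-1613) = 85489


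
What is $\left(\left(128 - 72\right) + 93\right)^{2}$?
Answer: $22201$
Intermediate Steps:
$\left(\left(128 - 72\right) + 93\right)^{2} = \left(56 + 93\right)^{2} = 149^{2} = 22201$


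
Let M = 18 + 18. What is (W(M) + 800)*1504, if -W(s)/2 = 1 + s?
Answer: 1091904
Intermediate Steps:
M = 36
W(s) = -2 - 2*s (W(s) = -2*(1 + s) = -2 - 2*s)
(W(M) + 800)*1504 = ((-2 - 2*36) + 800)*1504 = ((-2 - 72) + 800)*1504 = (-74 + 800)*1504 = 726*1504 = 1091904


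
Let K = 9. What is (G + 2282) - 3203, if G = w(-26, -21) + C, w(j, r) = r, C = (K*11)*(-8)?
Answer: -1734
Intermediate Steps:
C = -792 (C = (9*11)*(-8) = 99*(-8) = -792)
G = -813 (G = -21 - 792 = -813)
(G + 2282) - 3203 = (-813 + 2282) - 3203 = 1469 - 3203 = -1734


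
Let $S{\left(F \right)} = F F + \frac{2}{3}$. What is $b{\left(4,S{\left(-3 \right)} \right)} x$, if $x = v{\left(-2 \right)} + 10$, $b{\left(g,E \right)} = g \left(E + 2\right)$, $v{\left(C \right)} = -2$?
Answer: $\frac{1120}{3} \approx 373.33$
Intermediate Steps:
$S{\left(F \right)} = \frac{2}{3} + F^{2}$ ($S{\left(F \right)} = F^{2} + 2 \cdot \frac{1}{3} = F^{2} + \frac{2}{3} = \frac{2}{3} + F^{2}$)
$b{\left(g,E \right)} = g \left(2 + E\right)$
$x = 8$ ($x = -2 + 10 = 8$)
$b{\left(4,S{\left(-3 \right)} \right)} x = 4 \left(2 + \left(\frac{2}{3} + \left(-3\right)^{2}\right)\right) 8 = 4 \left(2 + \left(\frac{2}{3} + 9\right)\right) 8 = 4 \left(2 + \frac{29}{3}\right) 8 = 4 \cdot \frac{35}{3} \cdot 8 = \frac{140}{3} \cdot 8 = \frac{1120}{3}$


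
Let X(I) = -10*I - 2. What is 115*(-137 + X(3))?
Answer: -19435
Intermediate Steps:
X(I) = -2 - 10*I
115*(-137 + X(3)) = 115*(-137 + (-2 - 10*3)) = 115*(-137 + (-2 - 30)) = 115*(-137 - 32) = 115*(-169) = -19435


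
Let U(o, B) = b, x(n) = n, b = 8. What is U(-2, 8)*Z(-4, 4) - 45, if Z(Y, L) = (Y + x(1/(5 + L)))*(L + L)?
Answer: -2645/9 ≈ -293.89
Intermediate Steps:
U(o, B) = 8
Z(Y, L) = 2*L*(Y + 1/(5 + L)) (Z(Y, L) = (Y + 1/(5 + L))*(L + L) = (Y + 1/(5 + L))*(2*L) = 2*L*(Y + 1/(5 + L)))
U(-2, 8)*Z(-4, 4) - 45 = 8*(2*4*(1 - 4*(5 + 4))/(5 + 4)) - 45 = 8*(2*4*(1 - 4*9)/9) - 45 = 8*(2*4*(⅑)*(1 - 36)) - 45 = 8*(2*4*(⅑)*(-35)) - 45 = 8*(-280/9) - 45 = -2240/9 - 45 = -2645/9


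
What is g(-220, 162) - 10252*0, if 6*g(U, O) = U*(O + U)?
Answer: 6380/3 ≈ 2126.7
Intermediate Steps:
g(U, O) = U*(O + U)/6 (g(U, O) = (U*(O + U))/6 = U*(O + U)/6)
g(-220, 162) - 10252*0 = (⅙)*(-220)*(162 - 220) - 10252*0 = (⅙)*(-220)*(-58) + 0 = 6380/3 + 0 = 6380/3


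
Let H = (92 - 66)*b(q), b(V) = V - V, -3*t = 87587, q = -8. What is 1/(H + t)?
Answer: -3/87587 ≈ -3.4252e-5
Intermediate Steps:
t = -87587/3 (t = -⅓*87587 = -87587/3 ≈ -29196.)
b(V) = 0
H = 0 (H = (92 - 66)*0 = 26*0 = 0)
1/(H + t) = 1/(0 - 87587/3) = 1/(-87587/3) = -3/87587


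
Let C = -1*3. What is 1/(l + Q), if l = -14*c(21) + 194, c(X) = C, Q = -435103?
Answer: -1/434867 ≈ -2.2996e-6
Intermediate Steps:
C = -3
c(X) = -3
l = 236 (l = -14*(-3) + 194 = 42 + 194 = 236)
1/(l + Q) = 1/(236 - 435103) = 1/(-434867) = -1/434867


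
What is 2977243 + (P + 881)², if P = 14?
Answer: 3778268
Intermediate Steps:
2977243 + (P + 881)² = 2977243 + (14 + 881)² = 2977243 + 895² = 2977243 + 801025 = 3778268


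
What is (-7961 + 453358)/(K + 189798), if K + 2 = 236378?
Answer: 445397/426174 ≈ 1.0451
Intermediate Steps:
K = 236376 (K = -2 + 236378 = 236376)
(-7961 + 453358)/(K + 189798) = (-7961 + 453358)/(236376 + 189798) = 445397/426174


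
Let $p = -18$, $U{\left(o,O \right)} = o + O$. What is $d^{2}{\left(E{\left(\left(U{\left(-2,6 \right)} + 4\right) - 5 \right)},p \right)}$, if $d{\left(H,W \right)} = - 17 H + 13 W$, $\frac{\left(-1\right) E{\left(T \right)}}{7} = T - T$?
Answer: $54756$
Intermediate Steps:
$U{\left(o,O \right)} = O + o$
$E{\left(T \right)} = 0$ ($E{\left(T \right)} = - 7 \left(T - T\right) = \left(-7\right) 0 = 0$)
$d^{2}{\left(E{\left(\left(U{\left(-2,6 \right)} + 4\right) - 5 \right)},p \right)} = \left(\left(-17\right) 0 + 13 \left(-18\right)\right)^{2} = \left(0 - 234\right)^{2} = \left(-234\right)^{2} = 54756$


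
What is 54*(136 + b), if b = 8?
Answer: 7776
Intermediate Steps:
54*(136 + b) = 54*(136 + 8) = 54*144 = 7776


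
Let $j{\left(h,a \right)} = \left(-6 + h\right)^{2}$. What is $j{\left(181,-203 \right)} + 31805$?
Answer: $62430$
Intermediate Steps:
$j{\left(181,-203 \right)} + 31805 = \left(-6 + 181\right)^{2} + 31805 = 175^{2} + 31805 = 30625 + 31805 = 62430$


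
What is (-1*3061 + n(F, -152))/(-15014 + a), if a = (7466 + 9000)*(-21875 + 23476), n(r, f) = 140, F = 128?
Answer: -127/1145524 ≈ -0.00011087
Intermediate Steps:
a = 26362066 (a = 16466*1601 = 26362066)
(-1*3061 + n(F, -152))/(-15014 + a) = (-1*3061 + 140)/(-15014 + 26362066) = (-3061 + 140)/26347052 = -2921*1/26347052 = -127/1145524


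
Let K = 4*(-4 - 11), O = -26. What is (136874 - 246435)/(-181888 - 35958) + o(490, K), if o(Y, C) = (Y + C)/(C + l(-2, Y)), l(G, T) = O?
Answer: -979669/217846 ≈ -4.4971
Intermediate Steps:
l(G, T) = -26
K = -60 (K = 4*(-15) = -60)
o(Y, C) = (C + Y)/(-26 + C) (o(Y, C) = (Y + C)/(C - 26) = (C + Y)/(-26 + C))
(136874 - 246435)/(-181888 - 35958) + o(490, K) = (136874 - 246435)/(-181888 - 35958) + (-60 + 490)/(-26 - 60) = -109561/(-217846) + 430/(-86) = -109561*(-1/217846) - 1/86*430 = 109561/217846 - 5 = -979669/217846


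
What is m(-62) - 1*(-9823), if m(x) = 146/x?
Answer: 304440/31 ≈ 9820.6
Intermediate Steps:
m(-62) - 1*(-9823) = 146/(-62) - 1*(-9823) = 146*(-1/62) + 9823 = -73/31 + 9823 = 304440/31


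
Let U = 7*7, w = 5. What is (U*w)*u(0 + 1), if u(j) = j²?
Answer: 245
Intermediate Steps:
U = 49
(U*w)*u(0 + 1) = (49*5)*(0 + 1)² = 245*1² = 245*1 = 245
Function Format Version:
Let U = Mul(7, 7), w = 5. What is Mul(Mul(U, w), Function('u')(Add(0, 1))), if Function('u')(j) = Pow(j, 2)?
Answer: 245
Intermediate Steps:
U = 49
Mul(Mul(U, w), Function('u')(Add(0, 1))) = Mul(Mul(49, 5), Pow(Add(0, 1), 2)) = Mul(245, Pow(1, 2)) = Mul(245, 1) = 245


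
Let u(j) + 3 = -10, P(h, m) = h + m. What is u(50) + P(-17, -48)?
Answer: -78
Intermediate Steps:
u(j) = -13 (u(j) = -3 - 10 = -13)
u(50) + P(-17, -48) = -13 + (-17 - 48) = -13 - 65 = -78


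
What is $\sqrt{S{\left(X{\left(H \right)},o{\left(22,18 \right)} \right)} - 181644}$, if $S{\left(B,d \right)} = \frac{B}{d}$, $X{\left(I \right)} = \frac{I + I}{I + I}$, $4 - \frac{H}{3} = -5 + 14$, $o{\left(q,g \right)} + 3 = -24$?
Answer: $\frac{i \sqrt{14713167}}{9} \approx 426.2 i$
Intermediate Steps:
$o{\left(q,g \right)} = -27$ ($o{\left(q,g \right)} = -3 - 24 = -27$)
$H = -15$ ($H = 12 - 3 \left(-5 + 14\right) = 12 - 27 = -15$)
$X{\left(I \right)} = 1$ ($X{\left(I \right)} = \frac{2 I}{2 I} = 2 I \frac{1}{2 I} = 1$)
$\sqrt{S{\left(X{\left(H \right)},o{\left(22,18 \right)} \right)} - 181644} = \sqrt{1 \frac{1}{-27} - 181644} = \sqrt{1 \left(- \frac{1}{27}\right) - 181644} = \sqrt{- \frac{1}{27} - 181644} = \sqrt{- \frac{4904389}{27}} = \frac{i \sqrt{14713167}}{9}$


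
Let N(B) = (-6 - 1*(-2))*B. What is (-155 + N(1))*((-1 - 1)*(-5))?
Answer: -1590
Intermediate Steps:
N(B) = -4*B (N(B) = (-6 + 2)*B = -4*B)
(-155 + N(1))*((-1 - 1)*(-5)) = (-155 - 4*1)*((-1 - 1)*(-5)) = (-155 - 4)*(-2*(-5)) = -159*10 = -1590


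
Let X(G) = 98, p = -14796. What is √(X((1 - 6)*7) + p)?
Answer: I*√14698 ≈ 121.24*I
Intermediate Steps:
√(X((1 - 6)*7) + p) = √(98 - 14796) = √(-14698) = I*√14698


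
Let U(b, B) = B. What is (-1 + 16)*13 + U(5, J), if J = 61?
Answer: 256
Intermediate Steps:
(-1 + 16)*13 + U(5, J) = (-1 + 16)*13 + 61 = 15*13 + 61 = 195 + 61 = 256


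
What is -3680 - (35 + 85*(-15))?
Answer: -2440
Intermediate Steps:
-3680 - (35 + 85*(-15)) = -3680 - (35 - 1275) = -3680 - 1*(-1240) = -3680 + 1240 = -2440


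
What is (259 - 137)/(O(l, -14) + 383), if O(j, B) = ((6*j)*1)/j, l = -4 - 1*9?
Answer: 122/389 ≈ 0.31362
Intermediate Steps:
l = -13 (l = -4 - 9 = -13)
O(j, B) = 6 (O(j, B) = (6*j)/j = 6)
(259 - 137)/(O(l, -14) + 383) = (259 - 137)/(6 + 383) = 122/389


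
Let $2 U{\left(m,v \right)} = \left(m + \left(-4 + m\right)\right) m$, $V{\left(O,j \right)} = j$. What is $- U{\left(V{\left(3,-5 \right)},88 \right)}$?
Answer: $-35$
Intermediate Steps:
$U{\left(m,v \right)} = \frac{m \left(-4 + 2 m\right)}{2}$ ($U{\left(m,v \right)} = \frac{\left(m + \left(-4 + m\right)\right) m}{2} = \frac{\left(-4 + 2 m\right) m}{2} = \frac{m \left(-4 + 2 m\right)}{2}$)
$- U{\left(V{\left(3,-5 \right)},88 \right)} = - \left(-5\right) \left(-2 - 5\right) = - \left(-5\right) \left(-7\right) = \left(-1\right) 35 = -35$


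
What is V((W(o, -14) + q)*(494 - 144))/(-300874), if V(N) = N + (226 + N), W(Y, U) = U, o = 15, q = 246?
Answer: -81313/150437 ≈ -0.54051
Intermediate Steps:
V(N) = 226 + 2*N
V((W(o, -14) + q)*(494 - 144))/(-300874) = (226 + 2*((-14 + 246)*(494 - 144)))/(-300874) = (226 + 2*(232*350))*(-1/300874) = (226 + 2*81200)*(-1/300874) = (226 + 162400)*(-1/300874) = 162626*(-1/300874) = -81313/150437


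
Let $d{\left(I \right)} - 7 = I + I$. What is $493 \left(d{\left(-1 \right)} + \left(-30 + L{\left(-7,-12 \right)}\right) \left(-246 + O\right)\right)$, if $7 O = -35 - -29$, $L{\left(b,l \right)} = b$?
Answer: $\frac{31537703}{7} \approx 4.5054 \cdot 10^{6}$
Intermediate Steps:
$d{\left(I \right)} = 7 + 2 I$ ($d{\left(I \right)} = 7 + \left(I + I\right) = 7 + 2 I$)
$O = - \frac{6}{7}$ ($O = \frac{-35 - -29}{7} = \frac{-35 + 29}{7} = \frac{1}{7} \left(-6\right) = - \frac{6}{7} \approx -0.85714$)
$493 \left(d{\left(-1 \right)} + \left(-30 + L{\left(-7,-12 \right)}\right) \left(-246 + O\right)\right) = 493 \left(\left(7 + 2 \left(-1\right)\right) + \left(-30 - 7\right) \left(-246 - \frac{6}{7}\right)\right) = 493 \left(\left(7 - 2\right) - - \frac{63936}{7}\right) = 493 \left(5 + \frac{63936}{7}\right) = 493 \cdot \frac{63971}{7} = \frac{31537703}{7}$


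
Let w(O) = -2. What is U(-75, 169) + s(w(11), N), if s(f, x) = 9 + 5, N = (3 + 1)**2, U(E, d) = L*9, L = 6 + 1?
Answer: 77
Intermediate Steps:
L = 7
U(E, d) = 63 (U(E, d) = 7*9 = 63)
N = 16 (N = 4**2 = 16)
s(f, x) = 14
U(-75, 169) + s(w(11), N) = 63 + 14 = 77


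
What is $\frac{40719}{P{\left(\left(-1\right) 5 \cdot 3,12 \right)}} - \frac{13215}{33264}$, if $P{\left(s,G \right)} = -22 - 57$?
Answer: $- \frac{451840267}{875952} \approx -515.83$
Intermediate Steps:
$P{\left(s,G \right)} = -79$ ($P{\left(s,G \right)} = -22 - 57 = -79$)
$\frac{40719}{P{\left(\left(-1\right) 5 \cdot 3,12 \right)}} - \frac{13215}{33264} = \frac{40719}{-79} - \frac{13215}{33264} = 40719 \left(- \frac{1}{79}\right) - \frac{4405}{11088} = - \frac{40719}{79} - \frac{4405}{11088} = - \frac{451840267}{875952}$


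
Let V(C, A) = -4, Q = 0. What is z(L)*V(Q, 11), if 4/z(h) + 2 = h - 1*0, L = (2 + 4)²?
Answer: -8/17 ≈ -0.47059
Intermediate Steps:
L = 36 (L = 6² = 36)
z(h) = 4/(-2 + h) (z(h) = 4/(-2 + (h - 1*0)) = 4/(-2 + (h + 0)) = 4/(-2 + h))
z(L)*V(Q, 11) = (4/(-2 + 36))*(-4) = (4/34)*(-4) = (4*(1/34))*(-4) = (2/17)*(-4) = -8/17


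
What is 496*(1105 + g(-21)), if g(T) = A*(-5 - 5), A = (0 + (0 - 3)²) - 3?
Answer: 518320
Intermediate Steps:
A = 6 (A = (0 + (-3)²) - 3 = (0 + 9) - 3 = 9 - 3 = 6)
g(T) = -60 (g(T) = 6*(-5 - 5) = 6*(-10) = -60)
496*(1105 + g(-21)) = 496*(1105 - 60) = 496*1045 = 518320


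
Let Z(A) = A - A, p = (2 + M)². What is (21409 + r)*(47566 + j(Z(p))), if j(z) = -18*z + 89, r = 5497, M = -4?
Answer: 1282205430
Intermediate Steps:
p = 4 (p = (2 - 4)² = (-2)² = 4)
Z(A) = 0
j(z) = 89 - 18*z
(21409 + r)*(47566 + j(Z(p))) = (21409 + 5497)*(47566 + (89 - 18*0)) = 26906*(47566 + (89 + 0)) = 26906*(47566 + 89) = 26906*47655 = 1282205430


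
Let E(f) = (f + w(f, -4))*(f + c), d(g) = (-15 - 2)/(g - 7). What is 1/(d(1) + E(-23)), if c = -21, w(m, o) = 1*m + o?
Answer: 6/13217 ≈ 0.00045396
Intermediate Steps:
w(m, o) = m + o
d(g) = -17/(-7 + g)
E(f) = (-21 + f)*(-4 + 2*f) (E(f) = (f + (f - 4))*(f - 21) = (f + (-4 + f))*(-21 + f) = (-4 + 2*f)*(-21 + f) = (-21 + f)*(-4 + 2*f))
1/(d(1) + E(-23)) = 1/(-17/(-7 + 1) + (84 - 46*(-23) + 2*(-23)²)) = 1/(-17/(-6) + (84 + 1058 + 2*529)) = 1/(-17*(-⅙) + (84 + 1058 + 1058)) = 1/(17/6 + 2200) = 1/(13217/6) = 6/13217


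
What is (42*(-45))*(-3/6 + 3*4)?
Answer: -21735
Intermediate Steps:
(42*(-45))*(-3/6 + 3*4) = -1890*(-3*⅙ + 12) = -1890*(-½ + 12) = -1890*23/2 = -21735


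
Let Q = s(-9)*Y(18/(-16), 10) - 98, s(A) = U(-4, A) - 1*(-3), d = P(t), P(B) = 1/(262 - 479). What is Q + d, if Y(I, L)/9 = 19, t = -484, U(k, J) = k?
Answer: -58374/217 ≈ -269.00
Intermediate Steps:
Y(I, L) = 171 (Y(I, L) = 9*19 = 171)
P(B) = -1/217 (P(B) = 1/(-217) = -1/217)
d = -1/217 ≈ -0.0046083
s(A) = -1 (s(A) = -4 - 1*(-3) = -4 + 3 = -1)
Q = -269 (Q = -1*171 - 98 = -171 - 98 = -269)
Q + d = -269 - 1/217 = -58374/217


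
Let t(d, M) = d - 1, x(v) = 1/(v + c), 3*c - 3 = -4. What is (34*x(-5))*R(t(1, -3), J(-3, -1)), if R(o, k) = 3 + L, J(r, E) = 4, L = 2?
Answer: -255/8 ≈ -31.875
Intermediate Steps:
c = -⅓ (c = 1 + (⅓)*(-4) = 1 - 4/3 = -⅓ ≈ -0.33333)
x(v) = 1/(-⅓ + v) (x(v) = 1/(v - ⅓) = 1/(-⅓ + v))
t(d, M) = -1 + d
R(o, k) = 5 (R(o, k) = 3 + 2 = 5)
(34*x(-5))*R(t(1, -3), J(-3, -1)) = (34*(3/(-1 + 3*(-5))))*5 = (34*(3/(-1 - 15)))*5 = (34*(3/(-16)))*5 = (34*(3*(-1/16)))*5 = (34*(-3/16))*5 = -51/8*5 = -255/8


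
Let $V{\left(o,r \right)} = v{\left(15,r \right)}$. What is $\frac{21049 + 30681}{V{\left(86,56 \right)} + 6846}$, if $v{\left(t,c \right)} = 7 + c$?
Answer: $\frac{7390}{987} \approx 7.4873$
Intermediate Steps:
$V{\left(o,r \right)} = 7 + r$
$\frac{21049 + 30681}{V{\left(86,56 \right)} + 6846} = \frac{21049 + 30681}{\left(7 + 56\right) + 6846} = \frac{51730}{63 + 6846} = \frac{51730}{6909} = 51730 \cdot \frac{1}{6909} = \frac{7390}{987}$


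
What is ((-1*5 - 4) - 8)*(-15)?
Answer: 255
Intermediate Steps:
((-1*5 - 4) - 8)*(-15) = ((-5 - 4) - 8)*(-15) = (-9 - 8)*(-15) = -17*(-15) = 255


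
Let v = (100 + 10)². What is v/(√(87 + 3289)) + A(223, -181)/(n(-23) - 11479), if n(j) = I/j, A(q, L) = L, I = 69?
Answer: 181/11482 + 3025*√211/211 ≈ 208.27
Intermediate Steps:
n(j) = 69/j
v = 12100 (v = 110² = 12100)
v/(√(87 + 3289)) + A(223, -181)/(n(-23) - 11479) = 12100/(√(87 + 3289)) - 181/(69/(-23) - 11479) = 12100/(√3376) - 181/(69*(-1/23) - 11479) = 12100/((4*√211)) - 181/(-3 - 11479) = 12100*(√211/844) - 181/(-11482) = 3025*√211/211 - 181*(-1/11482) = 3025*√211/211 + 181/11482 = 181/11482 + 3025*√211/211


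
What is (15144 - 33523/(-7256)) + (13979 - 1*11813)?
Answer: 125634883/7256 ≈ 17315.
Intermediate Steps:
(15144 - 33523/(-7256)) + (13979 - 1*11813) = (15144 - 33523*(-1/7256)) + (13979 - 11813) = (15144 + 33523/7256) + 2166 = 109918387/7256 + 2166 = 125634883/7256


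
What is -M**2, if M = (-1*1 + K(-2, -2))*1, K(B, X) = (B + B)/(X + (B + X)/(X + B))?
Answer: -9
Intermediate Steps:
K(B, X) = 2*B/(1 + X) (K(B, X) = (2*B)/(X + (B + X)/(B + X)) = (2*B)/(X + 1) = (2*B)/(1 + X) = 2*B/(1 + X))
M = 3 (M = (-1*1 + 2*(-2)/(1 - 2))*1 = (-1 + 2*(-2)/(-1))*1 = (-1 + 2*(-2)*(-1))*1 = (-1 + 4)*1 = 3*1 = 3)
-M**2 = -1*3**2 = -1*9 = -9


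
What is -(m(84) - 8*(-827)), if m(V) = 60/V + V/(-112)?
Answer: -185247/28 ≈ -6616.0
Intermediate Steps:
m(V) = 60/V - V/112 (m(V) = 60/V + V*(-1/112) = 60/V - V/112)
-(m(84) - 8*(-827)) = -((60/84 - 1/112*84) - 8*(-827)) = -((60*(1/84) - ¾) - 1*(-6616)) = -((5/7 - ¾) + 6616) = -(-1/28 + 6616) = -1*185247/28 = -185247/28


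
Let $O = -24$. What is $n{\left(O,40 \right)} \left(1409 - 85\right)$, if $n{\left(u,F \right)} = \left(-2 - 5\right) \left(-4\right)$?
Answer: $37072$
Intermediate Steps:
$n{\left(u,F \right)} = 28$ ($n{\left(u,F \right)} = \left(-7\right) \left(-4\right) = 28$)
$n{\left(O,40 \right)} \left(1409 - 85\right) = 28 \left(1409 - 85\right) = 28 \cdot 1324 = 37072$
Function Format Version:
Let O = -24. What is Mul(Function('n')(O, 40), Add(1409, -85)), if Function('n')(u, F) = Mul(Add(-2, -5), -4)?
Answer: 37072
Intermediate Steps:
Function('n')(u, F) = 28 (Function('n')(u, F) = Mul(-7, -4) = 28)
Mul(Function('n')(O, 40), Add(1409, -85)) = Mul(28, Add(1409, -85)) = Mul(28, 1324) = 37072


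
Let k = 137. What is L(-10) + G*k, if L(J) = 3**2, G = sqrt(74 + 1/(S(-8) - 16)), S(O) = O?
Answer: 9 + 685*sqrt(426)/12 ≈ 1187.2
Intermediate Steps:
G = 5*sqrt(426)/12 (G = sqrt(74 + 1/(-8 - 16)) = sqrt(74 + 1/(-24)) = sqrt(74 - 1/24) = sqrt(1775/24) = 5*sqrt(426)/12 ≈ 8.5999)
L(J) = 9
L(-10) + G*k = 9 + (5*sqrt(426)/12)*137 = 9 + 685*sqrt(426)/12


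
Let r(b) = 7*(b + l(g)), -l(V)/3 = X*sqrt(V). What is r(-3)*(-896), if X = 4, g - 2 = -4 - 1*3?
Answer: 18816 + 75264*I*sqrt(5) ≈ 18816.0 + 1.683e+5*I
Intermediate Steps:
g = -5 (g = 2 + (-4 - 1*3) = 2 + (-4 - 3) = 2 - 7 = -5)
l(V) = -12*sqrt(V)
r(b) = 7*b - 84*I*sqrt(5) (r(b) = 7*(b - 12*I*sqrt(5)) = 7*b - 84*I*sqrt(5))
r(-3)*(-896) = (7*(-3) - 84*I*sqrt(5))*(-896) = (-21 - 84*I*sqrt(5))*(-896) = 18816 + 75264*I*sqrt(5)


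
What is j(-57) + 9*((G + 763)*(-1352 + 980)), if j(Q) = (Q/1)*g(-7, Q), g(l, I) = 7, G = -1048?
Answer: 953781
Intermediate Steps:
j(Q) = 7*Q (j(Q) = (Q/1)*7 = (Q*1)*7 = Q*7 = 7*Q)
j(-57) + 9*((G + 763)*(-1352 + 980)) = 7*(-57) + 9*((-1048 + 763)*(-1352 + 980)) = -399 + 9*(-285*(-372)) = -399 + 9*106020 = -399 + 954180 = 953781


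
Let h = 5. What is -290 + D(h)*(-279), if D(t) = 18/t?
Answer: -6472/5 ≈ -1294.4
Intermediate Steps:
-290 + D(h)*(-279) = -290 + (18/5)*(-279) = -290 - 5022/5 = -6472/5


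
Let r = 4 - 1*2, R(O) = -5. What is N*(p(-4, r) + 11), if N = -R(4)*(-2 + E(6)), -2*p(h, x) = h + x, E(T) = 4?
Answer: 120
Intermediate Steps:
r = 2 (r = 4 - 2 = 2)
p(h, x) = -h/2 - x/2 (p(h, x) = -(h + x)/2 = -h/2 - x/2)
N = 10 (N = -(-5)*(-2 + 4) = -(-5)*2 = -1*(-10) = 10)
N*(p(-4, r) + 11) = 10*((-½*(-4) - ½*2) + 11) = 10*((2 - 1) + 11) = 10*(1 + 11) = 10*12 = 120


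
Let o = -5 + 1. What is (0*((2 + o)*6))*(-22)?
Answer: 0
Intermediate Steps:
o = -4
(0*((2 + o)*6))*(-22) = (0*((2 - 4)*6))*(-22) = (0*(-2*6))*(-22) = (0*(-12))*(-22) = 0*(-22) = 0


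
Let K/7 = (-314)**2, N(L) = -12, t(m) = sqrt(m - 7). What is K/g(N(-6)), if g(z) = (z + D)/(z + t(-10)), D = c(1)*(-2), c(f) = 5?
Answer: 4141032/11 - 345086*I*sqrt(17)/11 ≈ 3.7646e+5 - 1.2935e+5*I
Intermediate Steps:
t(m) = sqrt(-7 + m)
D = -10 (D = 5*(-2) = -10)
g(z) = (-10 + z)/(z + I*sqrt(17)) (g(z) = (z - 10)/(z + sqrt(-7 - 10)) = (-10 + z)/(z + sqrt(-17)) = (-10 + z)/(z + I*sqrt(17)))
K = 690172 (K = 7*(-314)**2 = 7*98596 = 690172)
K/g(N(-6)) = 690172/(((-10 - 12)/(-12 + I*sqrt(17)))) = 690172/((-22/(-12 + I*sqrt(17)))) = 690172*(6/11 - I*sqrt(17)/22) = 4141032/11 - 345086*I*sqrt(17)/11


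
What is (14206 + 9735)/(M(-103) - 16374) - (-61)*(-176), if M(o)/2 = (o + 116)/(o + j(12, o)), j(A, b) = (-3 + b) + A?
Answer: -34635874521/3225704 ≈ -10737.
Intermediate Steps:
j(A, b) = -3 + A + b
M(o) = 2*(116 + o)/(9 + 2*o) (M(o) = 2*((o + 116)/(o + (-3 + 12 + o))) = 2*((116 + o)/(o + (9 + o))) = 2*((116 + o)/(9 + 2*o)) = 2*(116 + o)/(9 + 2*o))
(14206 + 9735)/(M(-103) - 16374) - (-61)*(-176) = (14206 + 9735)/(2*(116 - 103)/(9 + 2*(-103)) - 16374) - (-61)*(-176) = 23941/(2*13/(9 - 206) - 16374) - 1*10736 = 23941/(2*13/(-197) - 16374) - 10736 = 23941/(2*(-1/197)*13 - 16374) - 10736 = 23941/(-26/197 - 16374) - 10736 = 23941/(-3225704/197) - 10736 = 23941*(-197/3225704) - 10736 = -4716377/3225704 - 10736 = -34635874521/3225704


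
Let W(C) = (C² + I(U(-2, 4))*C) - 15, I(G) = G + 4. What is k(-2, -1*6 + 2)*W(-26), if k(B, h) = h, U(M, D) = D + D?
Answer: -1396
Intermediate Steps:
U(M, D) = 2*D
I(G) = 4 + G
W(C) = -15 + C² + 12*C (W(C) = (C² + (4 + 2*4)*C) - 15 = (C² + (4 + 8)*C) - 15 = (C² + 12*C) - 15 = -15 + C² + 12*C)
k(-2, -1*6 + 2)*W(-26) = (-1*6 + 2)*(-15 + (-26)² + 12*(-26)) = (-6 + 2)*(-15 + 676 - 312) = -4*349 = -1396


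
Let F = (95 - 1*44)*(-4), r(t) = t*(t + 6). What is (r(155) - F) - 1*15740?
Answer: 9419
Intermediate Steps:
r(t) = t*(6 + t)
F = -204 (F = (95 - 44)*(-4) = 51*(-4) = -204)
(r(155) - F) - 1*15740 = (155*(6 + 155) - 1*(-204)) - 1*15740 = (155*161 + 204) - 15740 = (24955 + 204) - 15740 = 25159 - 15740 = 9419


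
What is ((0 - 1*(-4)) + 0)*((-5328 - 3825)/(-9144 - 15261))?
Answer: 12204/8135 ≈ 1.5002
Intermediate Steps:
((0 - 1*(-4)) + 0)*((-5328 - 3825)/(-9144 - 15261)) = ((0 + 4) + 0)*(-9153/(-24405)) = (4 + 0)*(-9153*(-1/24405)) = 4*(3051/8135) = 12204/8135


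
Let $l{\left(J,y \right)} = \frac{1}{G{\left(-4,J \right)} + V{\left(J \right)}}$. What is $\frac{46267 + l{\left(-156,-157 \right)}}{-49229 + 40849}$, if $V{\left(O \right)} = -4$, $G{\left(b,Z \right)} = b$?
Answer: $- \frac{74027}{13408} \approx -5.5211$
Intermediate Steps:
$l{\left(J,y \right)} = - \frac{1}{8}$ ($l{\left(J,y \right)} = \frac{1}{-4 - 4} = \frac{1}{-8} = - \frac{1}{8}$)
$\frac{46267 + l{\left(-156,-157 \right)}}{-49229 + 40849} = \frac{46267 - \frac{1}{8}}{-49229 + 40849} = \frac{370135}{8 \left(-8380\right)} = \frac{370135}{8} \left(- \frac{1}{8380}\right) = - \frac{74027}{13408}$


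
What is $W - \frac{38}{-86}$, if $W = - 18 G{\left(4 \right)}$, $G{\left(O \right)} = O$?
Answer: $- \frac{3077}{43} \approx -71.558$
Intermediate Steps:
$W = -72$ ($W = \left(-18\right) 4 = -72$)
$W - \frac{38}{-86} = -72 - \frac{38}{-86} = -72 - - \frac{19}{43} = -72 + \frac{19}{43} = - \frac{3077}{43}$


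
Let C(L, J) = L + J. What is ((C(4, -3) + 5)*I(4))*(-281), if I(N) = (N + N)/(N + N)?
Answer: -1686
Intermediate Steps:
I(N) = 1 (I(N) = (2*N)/((2*N)) = (2*N)*(1/(2*N)) = 1)
C(L, J) = J + L
((C(4, -3) + 5)*I(4))*(-281) = (((-3 + 4) + 5)*1)*(-281) = ((1 + 5)*1)*(-281) = (6*1)*(-281) = 6*(-281) = -1686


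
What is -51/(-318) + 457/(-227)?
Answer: -44583/24062 ≈ -1.8528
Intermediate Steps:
-51/(-318) + 457/(-227) = -51*(-1/318) + 457*(-1/227) = 17/106 - 457/227 = -44583/24062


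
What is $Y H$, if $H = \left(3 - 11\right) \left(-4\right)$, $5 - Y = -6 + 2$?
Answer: $288$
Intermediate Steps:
$Y = 9$ ($Y = 5 - \left(-6 + 2\right) = 5 - -4 = 5 + 4 = 9$)
$H = 32$ ($H = \left(-8\right) \left(-4\right) = 32$)
$Y H = 9 \cdot 32 = 288$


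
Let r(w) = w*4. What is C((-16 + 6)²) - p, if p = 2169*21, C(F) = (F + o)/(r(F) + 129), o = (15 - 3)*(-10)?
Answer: -24095441/529 ≈ -45549.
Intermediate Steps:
r(w) = 4*w
o = -120 (o = 12*(-10) = -120)
C(F) = (-120 + F)/(129 + 4*F) (C(F) = (F - 120)/(4*F + 129) = (-120 + F)/(129 + 4*F))
p = 45549
C((-16 + 6)²) - p = (-120 + (-16 + 6)²)/(129 + 4*(-16 + 6)²) - 1*45549 = (-120 + (-10)²)/(129 + 4*(-10)²) - 45549 = (-120 + 100)/(129 + 4*100) - 45549 = -20/(129 + 400) - 45549 = -20/529 - 45549 = -24095441/529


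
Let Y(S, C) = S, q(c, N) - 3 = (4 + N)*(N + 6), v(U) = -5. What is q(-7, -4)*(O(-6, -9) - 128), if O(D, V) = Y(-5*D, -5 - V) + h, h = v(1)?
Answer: -309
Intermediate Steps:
q(c, N) = 3 + (4 + N)*(6 + N) (q(c, N) = 3 + (4 + N)*(N + 6) = 3 + (4 + N)*(6 + N))
h = -5
O(D, V) = -5 - 5*D (O(D, V) = -5*D - 5 = -5 - 5*D)
q(-7, -4)*(O(-6, -9) - 128) = (27 + (-4)**2 + 10*(-4))*((-5 - 5*(-6)) - 128) = (27 + 16 - 40)*((-5 + 30) - 128) = 3*(25 - 128) = 3*(-103) = -309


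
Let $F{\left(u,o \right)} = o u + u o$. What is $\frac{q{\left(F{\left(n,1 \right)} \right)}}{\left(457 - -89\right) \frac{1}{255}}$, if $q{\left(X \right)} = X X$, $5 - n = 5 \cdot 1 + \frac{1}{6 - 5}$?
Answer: $\frac{170}{91} \approx 1.8681$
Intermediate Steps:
$n = -1$ ($n = 5 - \left(5 \cdot 1 + \frac{1}{6 - 5}\right) = 5 - \left(5 + 1^{-1}\right) = 5 - \left(5 + 1\right) = 5 - 6 = -1$)
$F{\left(u,o \right)} = 2 o u$ ($F{\left(u,o \right)} = o u + o u = 2 o u$)
$q{\left(X \right)} = X^{2}$
$\frac{q{\left(F{\left(n,1 \right)} \right)}}{\left(457 - -89\right) \frac{1}{255}} = \frac{\left(2 \cdot 1 \left(-1\right)\right)^{2}}{\left(457 - -89\right) \frac{1}{255}} = \frac{\left(-2\right)^{2}}{\left(457 + 89\right) \frac{1}{255}} = \frac{4}{546 \cdot \frac{1}{255}} = \frac{4}{\frac{182}{85}} = 4 \cdot \frac{85}{182} = \frac{170}{91}$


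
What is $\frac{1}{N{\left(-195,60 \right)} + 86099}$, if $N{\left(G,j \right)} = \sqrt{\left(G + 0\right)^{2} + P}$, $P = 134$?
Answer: $\frac{86099}{7412999642} - \frac{\sqrt{38159}}{7412999642} \approx 1.1588 \cdot 10^{-5}$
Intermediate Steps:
$N{\left(G,j \right)} = \sqrt{134 + G^{2}}$ ($N{\left(G,j \right)} = \sqrt{\left(G + 0\right)^{2} + 134} = \sqrt{G^{2} + 134} = \sqrt{134 + G^{2}}$)
$\frac{1}{N{\left(-195,60 \right)} + 86099} = \frac{1}{\sqrt{134 + \left(-195\right)^{2}} + 86099} = \frac{1}{\sqrt{134 + 38025} + 86099} = \frac{1}{\sqrt{38159} + 86099} = \frac{1}{86099 + \sqrt{38159}}$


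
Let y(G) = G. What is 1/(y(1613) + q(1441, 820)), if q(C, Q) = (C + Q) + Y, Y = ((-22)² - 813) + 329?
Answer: 1/3874 ≈ 0.00025813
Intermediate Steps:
Y = 0 (Y = (484 - 813) + 329 = -329 + 329 = 0)
q(C, Q) = C + Q (q(C, Q) = (C + Q) + 0 = C + Q)
1/(y(1613) + q(1441, 820)) = 1/(1613 + (1441 + 820)) = 1/(1613 + 2261) = 1/3874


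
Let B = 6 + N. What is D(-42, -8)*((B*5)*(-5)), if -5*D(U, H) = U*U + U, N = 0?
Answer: 51660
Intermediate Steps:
B = 6 (B = 6 + 0 = 6)
D(U, H) = -U/5 - U**2/5 (D(U, H) = -(U*U + U)/5 = -(U**2 + U)/5 = -(U + U**2)/5 = -U/5 - U**2/5)
D(-42, -8)*((B*5)*(-5)) = (-1/5*(-42)*(1 - 42))*((6*5)*(-5)) = (-1/5*(-42)*(-41))*(30*(-5)) = -1722/5*(-150) = 51660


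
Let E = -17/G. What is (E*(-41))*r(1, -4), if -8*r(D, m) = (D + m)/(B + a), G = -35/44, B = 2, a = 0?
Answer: -23001/140 ≈ -164.29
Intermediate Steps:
G = -35/44 (G = -35*1/44 = -35/44 ≈ -0.79545)
E = 748/35 (E = -17/(-35/44) = -17*(-44/35) = 748/35 ≈ 21.371)
r(D, m) = -D/16 - m/16 (r(D, m) = -(D + m)/(8*(2 + 0)) = -(D + m)/(8*2) = -(D/2 + m/2)/8 = -D/16 - m/16)
(E*(-41))*r(1, -4) = ((748/35)*(-41))*(-1/16*1 - 1/16*(-4)) = -30668*(-1/16 + ¼)/35 = -30668/35*3/16 = -23001/140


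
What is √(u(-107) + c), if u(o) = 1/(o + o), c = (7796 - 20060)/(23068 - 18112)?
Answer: I*√395231678/12626 ≈ 1.5746*I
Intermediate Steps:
c = -146/59 (c = -12264/4956 = -12264*1/4956 = -146/59 ≈ -2.4746)
u(o) = 1/(2*o)
√(u(-107) + c) = √((½)/(-107) - 146/59) = √((½)*(-1/107) - 146/59) = √(-1/214 - 146/59) = √(-31303/12626) = I*√395231678/12626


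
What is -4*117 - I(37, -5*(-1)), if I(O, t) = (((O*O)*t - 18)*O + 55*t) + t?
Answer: -253347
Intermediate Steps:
I(O, t) = 56*t + O*(-18 + t*O²) (I(O, t) = ((O²*t - 18)*O + 55*t) + t = ((t*O² - 18)*O + 55*t) + t = ((-18 + t*O²)*O + 55*t) + t = (O*(-18 + t*O²) + 55*t) + t = (55*t + O*(-18 + t*O²)) + t = 56*t + O*(-18 + t*O²))
-4*117 - I(37, -5*(-1)) = -4*117 - (-18*37 + 56*(-5*(-1)) - 5*(-1)*37³) = -468 - (-666 + 56*5 + 5*50653) = -468 - (-666 + 280 + 253265) = -468 - 1*252879 = -468 - 252879 = -253347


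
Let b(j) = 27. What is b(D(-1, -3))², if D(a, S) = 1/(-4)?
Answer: 729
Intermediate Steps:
D(a, S) = -¼
b(D(-1, -3))² = 27² = 729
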